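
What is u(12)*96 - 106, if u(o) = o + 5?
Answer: 1526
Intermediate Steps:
u(o) = 5 + o
u(12)*96 - 106 = (5 + 12)*96 - 106 = 17*96 - 106 = 1632 - 106 = 1526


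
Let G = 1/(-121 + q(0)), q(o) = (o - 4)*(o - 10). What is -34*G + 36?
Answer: 2950/81 ≈ 36.420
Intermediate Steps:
q(o) = (-10 + o)*(-4 + o) (q(o) = (-4 + o)*(-10 + o) = (-10 + o)*(-4 + o))
G = -1/81 (G = 1/(-121 + (40 + 0² - 14*0)) = 1/(-121 + (40 + 0 + 0)) = 1/(-121 + 40) = 1/(-81) = -1/81 ≈ -0.012346)
-34*G + 36 = -34*(-1/81) + 36 = 34/81 + 36 = 2950/81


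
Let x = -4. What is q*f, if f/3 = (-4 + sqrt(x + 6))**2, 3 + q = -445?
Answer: -24192 + 10752*sqrt(2) ≈ -8986.4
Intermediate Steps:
q = -448 (q = -3 - 445 = -448)
f = 3*(-4 + sqrt(2))**2 (f = 3*(-4 + sqrt(-4 + 6))**2 = 3*(-4 + sqrt(2))**2 ≈ 20.059)
q*f = -448*(54 - 24*sqrt(2)) = -24192 + 10752*sqrt(2)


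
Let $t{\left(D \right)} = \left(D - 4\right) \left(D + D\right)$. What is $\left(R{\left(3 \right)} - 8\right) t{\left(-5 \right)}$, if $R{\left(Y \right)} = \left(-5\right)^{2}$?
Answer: $1530$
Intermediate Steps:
$t{\left(D \right)} = 2 D \left(-4 + D\right)$ ($t{\left(D \right)} = \left(-4 + D\right) 2 D = 2 D \left(-4 + D\right)$)
$R{\left(Y \right)} = 25$
$\left(R{\left(3 \right)} - 8\right) t{\left(-5 \right)} = \left(25 - 8\right) 2 \left(-5\right) \left(-4 - 5\right) = 17 \cdot 2 \left(-5\right) \left(-9\right) = 17 \cdot 90 = 1530$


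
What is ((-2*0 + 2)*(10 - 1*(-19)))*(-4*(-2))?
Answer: 464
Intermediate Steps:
((-2*0 + 2)*(10 - 1*(-19)))*(-4*(-2)) = ((0 + 2)*(10 + 19))*8 = (2*29)*8 = 58*8 = 464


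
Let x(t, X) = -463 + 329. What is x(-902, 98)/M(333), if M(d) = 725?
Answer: -134/725 ≈ -0.18483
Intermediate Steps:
x(t, X) = -134
x(-902, 98)/M(333) = -134/725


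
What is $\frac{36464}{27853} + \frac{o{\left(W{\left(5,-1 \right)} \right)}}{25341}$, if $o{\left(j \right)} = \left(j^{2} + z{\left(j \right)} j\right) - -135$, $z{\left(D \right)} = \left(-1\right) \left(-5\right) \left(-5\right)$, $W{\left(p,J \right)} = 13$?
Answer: $\frac{307816437}{235274291} \approx 1.3083$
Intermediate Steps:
$z{\left(D \right)} = -25$ ($z{\left(D \right)} = 5 \left(-5\right) = -25$)
$o{\left(j \right)} = 135 + j^{2} - 25 j$ ($o{\left(j \right)} = \left(j^{2} - 25 j\right) - -135 = \left(j^{2} - 25 j\right) + 135 = 135 + j^{2} - 25 j$)
$\frac{36464}{27853} + \frac{o{\left(W{\left(5,-1 \right)} \right)}}{25341} = \frac{36464}{27853} + \frac{135 + 13^{2} - 325}{25341} = 36464 \cdot \frac{1}{27853} + \left(135 + 169 - 325\right) \frac{1}{25341} = \frac{36464}{27853} - \frac{7}{8447} = \frac{307816437}{235274291}$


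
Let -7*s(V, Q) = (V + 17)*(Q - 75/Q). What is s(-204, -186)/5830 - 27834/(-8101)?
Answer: 4817667161/1863392020 ≈ 2.5854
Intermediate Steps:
s(V, Q) = -(17 + V)*(Q - 75/Q)/7 (s(V, Q) = -(V + 17)*(Q - 75/Q)/7 = -(17 + V)*(Q - 75/Q)/7)
s(-204, -186)/5830 - 27834/(-8101) = ((⅐)*(1275 + 75*(-204) - 1*(-186)²*(17 - 204))/(-186))/5830 - 27834/(-8101) = ((⅐)*(-1/186)*(1275 - 15300 - 1*34596*(-187)))*(1/5830) - 27834*(-1/8101) = ((⅐)*(-1/186)*(1275 - 15300 + 6469452))*(1/5830) + 27834/8101 = ((⅐)*(-1/186)*6455427)*(1/5830) + 27834/8101 = -2151809/434*1/5830 + 27834/8101 = -195619/230020 + 27834/8101 = 4817667161/1863392020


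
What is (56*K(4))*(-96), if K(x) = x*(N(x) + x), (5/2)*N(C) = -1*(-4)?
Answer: -602112/5 ≈ -1.2042e+5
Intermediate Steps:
N(C) = 8/5 (N(C) = 2*(-1*(-4))/5 = (⅖)*4 = 8/5)
K(x) = x*(8/5 + x)
(56*K(4))*(-96) = (56*((⅕)*4*(8 + 5*4)))*(-96) = (56*((⅕)*4*(8 + 20)))*(-96) = (56*((⅕)*4*28))*(-96) = (56*(112/5))*(-96) = (6272/5)*(-96) = -602112/5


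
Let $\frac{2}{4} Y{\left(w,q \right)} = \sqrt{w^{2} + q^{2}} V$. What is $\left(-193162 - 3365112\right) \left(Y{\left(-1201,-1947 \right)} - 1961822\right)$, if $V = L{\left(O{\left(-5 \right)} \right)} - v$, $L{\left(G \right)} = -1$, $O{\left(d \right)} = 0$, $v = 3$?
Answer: $6980700215228 + 28466192 \sqrt{5233210} \approx 7.0458 \cdot 10^{12}$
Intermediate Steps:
$V = -4$ ($V = -1 - 3 = -4$)
$Y{\left(w,q \right)} = - 8 \sqrt{q^{2} + w^{2}}$ ($Y{\left(w,q \right)} = 2 \sqrt{w^{2} + q^{2}} \left(-4\right) = 2 \sqrt{q^{2} + w^{2}} \left(-4\right) = 2 \left(- 4 \sqrt{q^{2} + w^{2}}\right) = - 8 \sqrt{q^{2} + w^{2}}$)
$\left(-193162 - 3365112\right) \left(Y{\left(-1201,-1947 \right)} - 1961822\right) = \left(-193162 - 3365112\right) \left(- 8 \sqrt{\left(-1947\right)^{2} + \left(-1201\right)^{2}} - 1961822\right) = - 3558274 \left(- 8 \sqrt{3790809 + 1442401} - 1961822\right) = - 3558274 \left(- 8 \sqrt{5233210} - 1961822\right) = - 3558274 \left(-1961822 - 8 \sqrt{5233210}\right) = 6980700215228 + 28466192 \sqrt{5233210}$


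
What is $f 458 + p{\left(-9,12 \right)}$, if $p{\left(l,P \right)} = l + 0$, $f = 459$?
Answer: $210213$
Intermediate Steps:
$p{\left(l,P \right)} = l$
$f 458 + p{\left(-9,12 \right)} = 459 \cdot 458 - 9 = 210222 - 9 = 210213$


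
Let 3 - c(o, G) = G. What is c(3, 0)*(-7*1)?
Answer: -21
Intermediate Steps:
c(o, G) = 3 - G
c(3, 0)*(-7*1) = (3 - 1*0)*(-7*1) = (3 + 0)*(-7) = 3*(-7) = -21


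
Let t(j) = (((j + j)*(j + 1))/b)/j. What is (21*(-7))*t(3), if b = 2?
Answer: -588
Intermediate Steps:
t(j) = 1 + j (t(j) = (((j + j)*(j + 1))/2)/j = (((2*j)*(1 + j))*(½))/j = ((2*j*(1 + j))*(½))/j = (j*(1 + j))/j = 1 + j)
(21*(-7))*t(3) = (21*(-7))*(1 + 3) = -147*4 = -588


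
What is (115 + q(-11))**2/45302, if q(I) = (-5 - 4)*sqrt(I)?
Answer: 6167/22651 - 1035*I*sqrt(11)/22651 ≈ 0.27226 - 0.15155*I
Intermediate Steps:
q(I) = -9*sqrt(I)
(115 + q(-11))**2/45302 = (115 - 9*I*sqrt(11))**2/45302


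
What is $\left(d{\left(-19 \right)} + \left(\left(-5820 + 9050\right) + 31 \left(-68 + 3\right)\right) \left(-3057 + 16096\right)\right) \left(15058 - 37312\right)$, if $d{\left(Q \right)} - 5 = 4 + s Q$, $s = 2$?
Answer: $-352555790424$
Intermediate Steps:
$d{\left(Q \right)} = 9 + 2 Q$ ($d{\left(Q \right)} = 5 + \left(4 + 2 Q\right) = 9 + 2 Q$)
$\left(d{\left(-19 \right)} + \left(\left(-5820 + 9050\right) + 31 \left(-68 + 3\right)\right) \left(-3057 + 16096\right)\right) \left(15058 - 37312\right) = \left(\left(9 + 2 \left(-19\right)\right) + \left(\left(-5820 + 9050\right) + 31 \left(-68 + 3\right)\right) \left(-3057 + 16096\right)\right) \left(15058 - 37312\right) = \left(\left(9 - 38\right) + \left(3230 + 31 \left(-65\right)\right) 13039\right) \left(15058 - 37312\right) = \left(-29 + \left(3230 - 2015\right) 13039\right) \left(-22254\right) = \left(-29 + 1215 \cdot 13039\right) \left(-22254\right) = \left(-29 + 15842385\right) \left(-22254\right) = 15842356 \left(-22254\right) = -352555790424$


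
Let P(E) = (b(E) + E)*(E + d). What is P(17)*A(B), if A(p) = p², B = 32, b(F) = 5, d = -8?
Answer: 202752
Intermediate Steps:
P(E) = (-8 + E)*(5 + E) (P(E) = (5 + E)*(E - 8) = (5 + E)*(-8 + E) = (-8 + E)*(5 + E))
P(17)*A(B) = (-40 + 17² - 3*17)*32² = (-40 + 289 - 51)*1024 = 198*1024 = 202752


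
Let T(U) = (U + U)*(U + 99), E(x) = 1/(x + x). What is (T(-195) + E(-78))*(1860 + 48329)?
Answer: 293135830771/156 ≈ 1.8791e+9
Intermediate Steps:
E(x) = 1/(2*x)
T(U) = 2*U*(99 + U) (T(U) = (2*U)*(99 + U) = 2*U*(99 + U))
(T(-195) + E(-78))*(1860 + 48329) = (2*(-195)*(99 - 195) + (½)/(-78))*(1860 + 48329) = (2*(-195)*(-96) + (½)*(-1/78))*50189 = (37440 - 1/156)*50189 = (5840639/156)*50189 = 293135830771/156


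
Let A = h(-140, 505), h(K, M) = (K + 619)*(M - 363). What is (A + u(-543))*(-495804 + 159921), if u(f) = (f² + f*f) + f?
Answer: -220733238759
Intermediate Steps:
h(K, M) = (-363 + M)*(619 + K) (h(K, M) = (619 + K)*(-363 + M) = (-363 + M)*(619 + K))
u(f) = f + 2*f² (u(f) = (f² + f²) + f = 2*f² + f = f + 2*f²)
A = 68018 (A = -224697 - 363*(-140) + 619*505 - 140*505 = -224697 + 50820 + 312595 - 70700 = 68018)
(A + u(-543))*(-495804 + 159921) = (68018 - 543*(1 + 2*(-543)))*(-495804 + 159921) = (68018 - 543*(1 - 1086))*(-335883) = (68018 - 543*(-1085))*(-335883) = (68018 + 589155)*(-335883) = 657173*(-335883) = -220733238759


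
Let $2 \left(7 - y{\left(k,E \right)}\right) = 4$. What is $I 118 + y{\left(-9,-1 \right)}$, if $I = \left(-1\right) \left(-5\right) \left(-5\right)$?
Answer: $-2945$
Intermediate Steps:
$I = -25$ ($I = 5 \left(-5\right) = -25$)
$y{\left(k,E \right)} = 5$ ($y{\left(k,E \right)} = 7 - 2 = 5$)
$I 118 + y{\left(-9,-1 \right)} = \left(-25\right) 118 + 5 = -2950 + 5 = -2945$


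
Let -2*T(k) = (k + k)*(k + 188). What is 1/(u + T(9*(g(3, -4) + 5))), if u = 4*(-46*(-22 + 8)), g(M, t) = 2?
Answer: -1/13237 ≈ -7.5546e-5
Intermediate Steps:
u = 2576 (u = 4*(-46*(-14)) = 4*644 = 2576)
T(k) = -k*(188 + k) (T(k) = -(k + k)*(k + 188)/2 = -2*k*(188 + k)/2 = -k*(188 + k))
1/(u + T(9*(g(3, -4) + 5))) = 1/(2576 - 9*(2 + 5)*(188 + 9*(2 + 5))) = 1/(2576 - 9*7*(188 + 9*7)) = 1/(2576 - 1*63*(188 + 63)) = 1/(2576 - 1*63*251) = 1/(2576 - 15813) = 1/(-13237) = -1/13237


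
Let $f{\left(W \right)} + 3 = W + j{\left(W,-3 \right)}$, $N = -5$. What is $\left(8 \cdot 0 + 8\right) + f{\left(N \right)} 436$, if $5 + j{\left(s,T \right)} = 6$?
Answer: $-3044$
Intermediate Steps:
$j{\left(s,T \right)} = 1$ ($j{\left(s,T \right)} = -5 + 6 = 1$)
$f{\left(W \right)} = -2 + W$ ($f{\left(W \right)} = -3 + \left(W + 1\right) = -3 + \left(1 + W\right) = -2 + W$)
$\left(8 \cdot 0 + 8\right) + f{\left(N \right)} 436 = \left(8 \cdot 0 + 8\right) + \left(-2 - 5\right) 436 = \left(0 + 8\right) - 3052 = 8 - 3052 = -3044$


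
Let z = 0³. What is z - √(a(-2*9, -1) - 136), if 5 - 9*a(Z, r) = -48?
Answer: -I*√1171/3 ≈ -11.407*I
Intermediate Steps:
z = 0
a(Z, r) = 53/9 (a(Z, r) = 5/9 - ⅑*(-48) = 5/9 + 16/3 = 53/9)
z - √(a(-2*9, -1) - 136) = 0 - √(53/9 - 136) = 0 - √(-1171/9) = 0 - I*√1171/3 = -I*√1171/3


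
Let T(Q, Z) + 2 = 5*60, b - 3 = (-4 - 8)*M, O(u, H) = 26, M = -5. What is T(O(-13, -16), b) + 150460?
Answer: 150758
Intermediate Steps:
b = 63 (b = 3 + (-4 - 8)*(-5) = 3 - 12*(-5) = 3 + 60 = 63)
T(Q, Z) = 298 (T(Q, Z) = -2 + 5*60 = -2 + 300 = 298)
T(O(-13, -16), b) + 150460 = 298 + 150460 = 150758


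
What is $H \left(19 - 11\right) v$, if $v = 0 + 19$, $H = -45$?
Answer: $-6840$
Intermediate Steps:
$v = 19$
$H \left(19 - 11\right) v = - 45 \left(19 - 11\right) 19 = \left(-45\right) 8 \cdot 19 = \left(-360\right) 19 = -6840$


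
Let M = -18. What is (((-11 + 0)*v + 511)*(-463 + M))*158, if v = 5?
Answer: -34655088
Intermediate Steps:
(((-11 + 0)*v + 511)*(-463 + M))*158 = (((-11 + 0)*5 + 511)*(-463 - 18))*158 = ((-11*5 + 511)*(-481))*158 = ((-55 + 511)*(-481))*158 = (456*(-481))*158 = -219336*158 = -34655088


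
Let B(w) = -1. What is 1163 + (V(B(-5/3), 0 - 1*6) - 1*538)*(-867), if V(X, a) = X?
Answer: 468476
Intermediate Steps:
1163 + (V(B(-5/3), 0 - 1*6) - 1*538)*(-867) = 1163 + (-1 - 1*538)*(-867) = 1163 + (-1 - 538)*(-867) = 1163 - 539*(-867) = 1163 + 467313 = 468476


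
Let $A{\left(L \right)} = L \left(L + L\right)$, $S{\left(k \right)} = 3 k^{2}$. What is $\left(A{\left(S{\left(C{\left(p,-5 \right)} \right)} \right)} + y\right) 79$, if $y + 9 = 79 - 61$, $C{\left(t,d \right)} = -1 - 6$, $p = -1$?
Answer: $3414933$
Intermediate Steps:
$C{\left(t,d \right)} = -7$ ($C{\left(t,d \right)} = -1 - 6 = -7$)
$y = 9$ ($y = -9 + \left(79 - 61\right) = -9 + 18 = 9$)
$A{\left(L \right)} = 2 L^{2}$ ($A{\left(L \right)} = L 2 L = 2 L^{2}$)
$\left(A{\left(S{\left(C{\left(p,-5 \right)} \right)} \right)} + y\right) 79 = \left(2 \left(3 \left(-7\right)^{2}\right)^{2} + 9\right) 79 = \left(2 \left(3 \cdot 49\right)^{2} + 9\right) 79 = \left(2 \cdot 147^{2} + 9\right) 79 = \left(2 \cdot 21609 + 9\right) 79 = \left(43218 + 9\right) 79 = 43227 \cdot 79 = 3414933$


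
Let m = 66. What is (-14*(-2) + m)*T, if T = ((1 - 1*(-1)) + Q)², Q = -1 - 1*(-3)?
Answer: 1504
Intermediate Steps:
Q = 2 (Q = -1 + 3 = 2)
T = 16 (T = ((1 - 1*(-1)) + 2)² = ((1 + 1) + 2)² = (2 + 2)² = 4² = 16)
(-14*(-2) + m)*T = (-14*(-2) + 66)*16 = (28 + 66)*16 = 94*16 = 1504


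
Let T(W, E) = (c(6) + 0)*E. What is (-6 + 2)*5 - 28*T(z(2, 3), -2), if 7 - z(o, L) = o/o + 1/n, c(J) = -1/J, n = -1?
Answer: -88/3 ≈ -29.333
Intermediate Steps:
z(o, L) = 7 (z(o, L) = 7 - (o/o + 1/(-1)) = 7 - (1 + 1*(-1)) = 7 - (1 - 1) = 7 - 1*0 = 7 + 0 = 7)
T(W, E) = -E/6 (T(W, E) = (-1/6 + 0)*E = -E/6)
(-6 + 2)*5 - 28*T(z(2, 3), -2) = (-6 + 2)*5 - (-14)*(-2)/3 = -4*5 - 28*1/3 = -20 - 28/3 = -88/3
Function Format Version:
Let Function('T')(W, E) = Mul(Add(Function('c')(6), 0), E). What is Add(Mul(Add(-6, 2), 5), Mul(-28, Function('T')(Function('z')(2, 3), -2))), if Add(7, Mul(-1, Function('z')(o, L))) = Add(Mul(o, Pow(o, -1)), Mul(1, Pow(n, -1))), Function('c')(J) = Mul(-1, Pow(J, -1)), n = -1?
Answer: Rational(-88, 3) ≈ -29.333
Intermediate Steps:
Function('z')(o, L) = 7 (Function('z')(o, L) = Add(7, Mul(-1, Add(Mul(o, Pow(o, -1)), Mul(1, Pow(-1, -1))))) = Add(7, Mul(-1, Add(1, Mul(1, -1)))) = Add(7, Mul(-1, Add(1, -1))) = Add(7, Mul(-1, 0)) = Add(7, 0) = 7)
Function('T')(W, E) = Mul(Rational(-1, 6), E) (Function('T')(W, E) = Mul(Add(Mul(-1, Pow(6, -1)), 0), E) = Mul(Add(Mul(-1, Rational(1, 6)), 0), E) = Mul(Add(Rational(-1, 6), 0), E) = Mul(Rational(-1, 6), E))
Add(Mul(Add(-6, 2), 5), Mul(-28, Function('T')(Function('z')(2, 3), -2))) = Add(Mul(Add(-6, 2), 5), Mul(-28, Mul(Rational(-1, 6), -2))) = Add(Mul(-4, 5), Mul(-28, Rational(1, 3))) = Add(-20, Rational(-28, 3)) = Rational(-88, 3)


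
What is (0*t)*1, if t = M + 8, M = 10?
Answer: 0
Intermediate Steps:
t = 18 (t = 10 + 8 = 18)
(0*t)*1 = (0*18)*1 = 0*1 = 0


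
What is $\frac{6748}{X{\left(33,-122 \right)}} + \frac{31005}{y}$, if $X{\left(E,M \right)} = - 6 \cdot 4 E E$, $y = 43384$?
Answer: $\frac{5881721}{12885048} \approx 0.45648$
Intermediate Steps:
$X{\left(E,M \right)} = - 24 E^{2}$ ($X{\left(E,M \right)} = - 24 E E = - 24 E^{2}$)
$\frac{6748}{X{\left(33,-122 \right)}} + \frac{31005}{y} = \frac{6748}{\left(-24\right) 33^{2}} + \frac{31005}{43384} = \frac{6748}{\left(-24\right) 1089} + 31005 \cdot \frac{1}{43384} = \frac{6748}{-26136} + \frac{31005}{43384} = 6748 \left(- \frac{1}{26136}\right) + \frac{31005}{43384} = - \frac{1687}{6534} + \frac{31005}{43384} = \frac{5881721}{12885048}$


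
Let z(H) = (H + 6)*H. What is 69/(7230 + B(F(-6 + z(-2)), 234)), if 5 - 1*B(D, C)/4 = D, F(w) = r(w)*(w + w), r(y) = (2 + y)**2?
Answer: 69/23378 ≈ 0.0029515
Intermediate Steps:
z(H) = H*(6 + H) (z(H) = (6 + H)*H = H*(6 + H))
F(w) = 2*w*(2 + w)**2 (F(w) = (2 + w)**2*(w + w) = (2 + w)**2*(2*w) = 2*w*(2 + w)**2)
B(D, C) = 20 - 4*D
69/(7230 + B(F(-6 + z(-2)), 234)) = 69/(7230 + (20 - 8*(-6 - 2*(6 - 2))*(2 + (-6 - 2*(6 - 2)))**2)) = 69/(7230 + (20 - 8*(-6 - 2*4)*(2 + (-6 - 2*4))**2)) = 69/(7230 + (20 - 8*(-6 - 8)*(2 + (-6 - 8))**2)) = 69/(7230 + (20 - 8*(-14)*(2 - 14)**2)) = 69/(7230 + (20 - 8*(-14)*(-12)**2)) = 69/(7230 + (20 - 8*(-14)*144)) = 69/(7230 + (20 - 4*(-4032))) = 69/(7230 + (20 + 16128)) = 69/(7230 + 16148) = 69/23378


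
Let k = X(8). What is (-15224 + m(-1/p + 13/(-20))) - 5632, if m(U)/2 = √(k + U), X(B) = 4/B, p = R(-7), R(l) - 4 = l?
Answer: -20856 + √165/15 ≈ -20855.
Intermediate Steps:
R(l) = 4 + l
p = -3 (p = 4 - 7 = -3)
k = ½ (k = 4/8 = 4*(⅛) = ½ ≈ 0.50000)
m(U) = 2*√(½ + U)
(-15224 + m(-1/p + 13/(-20))) - 5632 = (-15224 + √(2 + 4*(-1/(-3) + 13/(-20)))) - 5632 = (-15224 + √(2 + 4*(-1*(-⅓) + 13*(-1/20)))) - 5632 = (-15224 + √(2 + 4*(⅓ - 13/20))) - 5632 = (-15224 + √(2 + 4*(-19/60))) - 5632 = (-15224 + √(2 - 19/15)) - 5632 = (-15224 + √(11/15)) - 5632 = (-15224 + √165/15) - 5632 = -20856 + √165/15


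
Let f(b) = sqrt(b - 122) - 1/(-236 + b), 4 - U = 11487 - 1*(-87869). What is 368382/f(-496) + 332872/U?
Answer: -10429519151441/4112418134627 - 197387916768*I*sqrt(618)/331139233 ≈ -2.5361 - 14819.0*I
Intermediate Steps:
U = -99352 (U = 4 - (11487 - 1*(-87869)) = 4 - (11487 + 87869) = 4 - 1*99356 = 4 - 99356 = -99352)
f(b) = sqrt(-122 + b) - 1/(-236 + b)
368382/f(-496) + 332872/U = 368382/(((-1 - 236*sqrt(-122 - 496) - 496*sqrt(-122 - 496))/(-236 - 496))) + 332872/(-99352) = 368382/(((-1 - 236*I*sqrt(618) - 496*I*sqrt(618))/(-732))) + 332872*(-1/99352) = 368382/((-(-1 - 236*I*sqrt(618) - 496*I*sqrt(618))/732)) - 41609/12419 = 368382/((-(-1 - 732*I*sqrt(618))/732)) - 41609/12419 = 368382/(1/732 + I*sqrt(618)) - 41609/12419 = -41609/12419 + 368382/(1/732 + I*sqrt(618))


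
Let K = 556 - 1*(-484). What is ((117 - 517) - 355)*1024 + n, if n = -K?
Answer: -774160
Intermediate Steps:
K = 1040 (K = 556 + 484 = 1040)
n = -1040 (n = -1*1040 = -1040)
((117 - 517) - 355)*1024 + n = ((117 - 517) - 355)*1024 - 1040 = (-400 - 355)*1024 - 1040 = -755*1024 - 1040 = -773120 - 1040 = -774160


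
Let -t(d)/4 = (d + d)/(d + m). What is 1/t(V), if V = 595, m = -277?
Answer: -159/2380 ≈ -0.066807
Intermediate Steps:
t(d) = -8*d/(-277 + d) (t(d) = -4*(d + d)/(d - 277) = -4*2*d/(-277 + d) = -8*d/(-277 + d))
1/t(V) = 1/(-8*595/(-277 + 595)) = 1/(-8*595/318) = 1/(-8*595*1/318) = 1/(-2380/159) = -159/2380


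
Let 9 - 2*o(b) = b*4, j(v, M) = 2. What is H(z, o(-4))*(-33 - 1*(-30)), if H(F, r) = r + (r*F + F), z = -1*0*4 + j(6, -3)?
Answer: -237/2 ≈ -118.50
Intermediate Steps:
z = 2 (z = -1*0*4 + 2 = 0*4 + 2 = 0 + 2 = 2)
o(b) = 9/2 - 2*b (o(b) = 9/2 - b*4/2 = 9/2 - 2*b)
H(F, r) = F + r + F*r (H(F, r) = r + (F*r + F) = r + (F + F*r) = F + r + F*r)
H(z, o(-4))*(-33 - 1*(-30)) = (2 + (9/2 - 2*(-4)) + 2*(9/2 - 2*(-4)))*(-33 - 1*(-30)) = (2 + (9/2 + 8) + 2*(9/2 + 8))*(-33 + 30) = (2 + 25/2 + 2*(25/2))*(-3) = (2 + 25/2 + 25)*(-3) = (79/2)*(-3) = -237/2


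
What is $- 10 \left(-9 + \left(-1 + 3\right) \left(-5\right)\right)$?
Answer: $190$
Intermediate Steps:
$- 10 \left(-9 + \left(-1 + 3\right) \left(-5\right)\right) = - 10 \left(-9 + 2 \left(-5\right)\right) = - 10 \left(-9 - 10\right) = \left(-10\right) \left(-19\right) = 190$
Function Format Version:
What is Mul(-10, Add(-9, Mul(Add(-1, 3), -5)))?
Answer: 190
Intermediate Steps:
Mul(-10, Add(-9, Mul(Add(-1, 3), -5))) = Mul(-10, Add(-9, Mul(2, -5))) = Mul(-10, Add(-9, -10)) = Mul(-10, -19) = 190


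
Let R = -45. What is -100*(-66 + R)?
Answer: 11100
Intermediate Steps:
-100*(-66 + R) = -100*(-66 - 45) = -100*(-111) = 11100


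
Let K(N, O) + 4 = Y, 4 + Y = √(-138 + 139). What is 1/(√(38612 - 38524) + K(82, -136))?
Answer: 7/39 + 2*√22/39 ≈ 0.42002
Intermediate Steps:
Y = -3 (Y = -4 + √(-138 + 139) = -4 + √1 = -4 + 1 = -3)
K(N, O) = -7 (K(N, O) = -4 - 3 = -7)
1/(√(38612 - 38524) + K(82, -136)) = 1/(√(38612 - 38524) - 7) = 1/(√88 - 7) = 1/(2*√22 - 7) = 1/(-7 + 2*√22)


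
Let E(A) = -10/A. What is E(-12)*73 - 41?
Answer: 119/6 ≈ 19.833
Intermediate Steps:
E(-12)*73 - 41 = -10/(-12)*73 - 41 = -10*(-1/12)*73 - 41 = (⅚)*73 - 41 = 365/6 - 41 = 119/6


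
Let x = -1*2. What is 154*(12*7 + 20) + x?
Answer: 16014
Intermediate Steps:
x = -2
154*(12*7 + 20) + x = 154*(12*7 + 20) - 2 = 154*(84 + 20) - 2 = 154*104 - 2 = 16016 - 2 = 16014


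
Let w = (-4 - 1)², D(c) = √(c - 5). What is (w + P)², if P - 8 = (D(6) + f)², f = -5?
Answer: 2401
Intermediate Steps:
D(c) = √(-5 + c)
P = 24 (P = 8 + (√(-5 + 6) - 5)² = 8 + (√1 - 5)² = 8 + (1 - 5)² = 8 + (-4)² = 8 + 16 = 24)
w = 25 (w = (-5)² = 25)
(w + P)² = (25 + 24)² = 49² = 2401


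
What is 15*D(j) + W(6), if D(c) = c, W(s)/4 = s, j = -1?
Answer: 9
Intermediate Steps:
W(s) = 4*s
15*D(j) + W(6) = 15*(-1) + 4*6 = -15 + 24 = 9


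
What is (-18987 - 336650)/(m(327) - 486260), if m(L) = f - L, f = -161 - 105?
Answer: 355637/486853 ≈ 0.73048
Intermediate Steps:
f = -266
m(L) = -266 - L
(-18987 - 336650)/(m(327) - 486260) = (-18987 - 336650)/((-266 - 1*327) - 486260) = -355637/((-266 - 327) - 486260) = -355637/(-593 - 486260) = -355637/(-486853) = -355637*(-1/486853) = 355637/486853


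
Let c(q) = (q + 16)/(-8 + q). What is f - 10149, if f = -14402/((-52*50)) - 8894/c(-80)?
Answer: -7271131/325 ≈ -22373.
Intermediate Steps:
c(q) = (16 + q)/(-8 + q)
f = -3972706/325 (f = -14402/((-52*50)) - 8894*(-8 - 80)/(16 - 80) = -14402/(-2600) - 8894/(-64/(-88)) = -14402*(-1/2600) - 8894/((-1/88*(-64))) = 7201/1300 - 8894/8/11 = 7201/1300 - 8894*11/8 = 7201/1300 - 48917/4 = -3972706/325 ≈ -12224.)
f - 10149 = -3972706/325 - 10149 = -7271131/325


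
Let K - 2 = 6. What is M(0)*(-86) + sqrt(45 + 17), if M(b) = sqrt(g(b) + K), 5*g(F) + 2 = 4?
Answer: sqrt(62) - 86*sqrt(210)/5 ≈ -241.38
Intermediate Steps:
K = 8 (K = 2 + 6 = 8)
g(F) = 2/5 (g(F) = -2/5 + (1/5)*4 = -2/5 + 4/5 = 2/5)
M(b) = sqrt(210)/5 (M(b) = sqrt(2/5 + 8) = sqrt(42/5) = sqrt(210)/5)
M(0)*(-86) + sqrt(45 + 17) = (sqrt(210)/5)*(-86) + sqrt(45 + 17) = -86*sqrt(210)/5 + sqrt(62) = sqrt(62) - 86*sqrt(210)/5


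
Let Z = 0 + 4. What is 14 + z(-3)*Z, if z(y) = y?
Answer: 2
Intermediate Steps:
Z = 4
14 + z(-3)*Z = 14 - 3*4 = 14 - 12 = 2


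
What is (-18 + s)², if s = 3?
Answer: 225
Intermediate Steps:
(-18 + s)² = (-18 + 3)² = (-15)² = 225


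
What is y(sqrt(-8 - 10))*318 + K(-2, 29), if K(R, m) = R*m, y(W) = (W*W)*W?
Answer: -58 - 17172*I*sqrt(2) ≈ -58.0 - 24285.0*I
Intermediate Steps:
y(W) = W**3 (y(W) = W**2*W = W**3)
y(sqrt(-8 - 10))*318 + K(-2, 29) = (sqrt(-8 - 10))**3*318 - 2*29 = (sqrt(-18))**3*318 - 58 = (3*I*sqrt(2))**3*318 - 58 = -54*I*sqrt(2)*318 - 58 = -17172*I*sqrt(2) - 58 = -58 - 17172*I*sqrt(2)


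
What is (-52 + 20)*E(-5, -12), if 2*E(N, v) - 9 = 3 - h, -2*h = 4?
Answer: -224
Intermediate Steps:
h = -2 (h = -½*4 = -2)
E(N, v) = 7 (E(N, v) = 9/2 + (3 - 1*(-2))/2 = 9/2 + (3 + 2)/2 = 9/2 + (½)*5 = 9/2 + 5/2 = 7)
(-52 + 20)*E(-5, -12) = (-52 + 20)*7 = -32*7 = -224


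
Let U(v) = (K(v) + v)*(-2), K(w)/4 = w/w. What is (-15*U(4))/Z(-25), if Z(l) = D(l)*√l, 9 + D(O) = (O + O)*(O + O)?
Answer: -48*I/2491 ≈ -0.019269*I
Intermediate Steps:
D(O) = -9 + 4*O² (D(O) = -9 + (O + O)*(O + O) = -9 + (2*O)*(2*O) = -9 + 4*O²)
Z(l) = √l*(-9 + 4*l²) (Z(l) = (-9 + 4*l²)*√l = √l*(-9 + 4*l²))
K(w) = 4 (K(w) = 4*(w/w) = 4*1 = 4)
U(v) = -8 - 2*v (U(v) = (4 + v)*(-2) = -8 - 2*v)
(-15*U(4))/Z(-25) = (-15*(-8 - 2*4))/((√(-25)*(-9 + 4*(-25)²))) = (-15*(-8 - 8))/(((5*I)*(-9 + 4*625))) = (-15*(-16))/(((5*I)*(-9 + 2500))) = 240/(((5*I)*2491)) = 240/((12455*I)) = 240*(-I/12455) = -48*I/2491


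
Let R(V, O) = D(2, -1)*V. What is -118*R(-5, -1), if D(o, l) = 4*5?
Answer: 11800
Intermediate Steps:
D(o, l) = 20
R(V, O) = 20*V
-118*R(-5, -1) = -2360*(-5) = -118*(-100) = 11800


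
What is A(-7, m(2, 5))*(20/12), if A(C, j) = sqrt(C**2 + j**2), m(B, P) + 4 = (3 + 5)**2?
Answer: 5*sqrt(3649)/3 ≈ 100.68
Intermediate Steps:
m(B, P) = 60 (m(B, P) = -4 + (3 + 5)**2 = -4 + 8**2 = -4 + 64 = 60)
A(-7, m(2, 5))*(20/12) = sqrt((-7)**2 + 60**2)*(20/12) = sqrt(49 + 3600)*(20*(1/12)) = sqrt(3649)*(5/3) = 5*sqrt(3649)/3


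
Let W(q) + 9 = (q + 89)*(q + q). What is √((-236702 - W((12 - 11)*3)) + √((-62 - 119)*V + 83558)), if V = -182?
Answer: √(-237245 + 10*√1165) ≈ 486.73*I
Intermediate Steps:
W(q) = -9 + 2*q*(89 + q) (W(q) = -9 + (q + 89)*(q + q) = -9 + (89 + q)*(2*q) = -9 + 2*q*(89 + q))
√((-236702 - W((12 - 11)*3)) + √((-62 - 119)*V + 83558)) = √((-236702 - (-9 + 2*((12 - 11)*3)² + 178*((12 - 11)*3))) + √((-62 - 119)*(-182) + 83558)) = √((-236702 - (-9 + 2*(1*3)² + 178*(1*3))) + √(-181*(-182) + 83558)) = √((-236702 - (-9 + 2*3² + 178*3)) + √(32942 + 83558)) = √((-236702 - (-9 + 2*9 + 534)) + √116500) = √((-236702 - (-9 + 18 + 534)) + 10*√1165) = √((-236702 - 1*543) + 10*√1165) = √((-236702 - 543) + 10*√1165) = √(-237245 + 10*√1165)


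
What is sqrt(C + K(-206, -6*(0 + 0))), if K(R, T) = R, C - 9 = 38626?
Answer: sqrt(38429) ≈ 196.03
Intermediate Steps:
C = 38635 (C = 9 + 38626 = 38635)
sqrt(C + K(-206, -6*(0 + 0))) = sqrt(38635 - 206) = sqrt(38429)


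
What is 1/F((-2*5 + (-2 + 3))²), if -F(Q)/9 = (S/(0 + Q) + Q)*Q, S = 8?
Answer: -1/59121 ≈ -1.6914e-5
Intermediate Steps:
F(Q) = -9*Q*(Q + 8/Q) (F(Q) = -9*(8/(0 + Q) + Q)*Q = -9*(8/Q + Q)*Q = -9*(Q + 8/Q)*Q = -9*Q*(Q + 8/Q))
1/F((-2*5 + (-2 + 3))²) = 1/(-72 - 9*(-2*5 + (-2 + 3))⁴) = 1/(-72 - 9*(-10 + 1)⁴) = 1/(-72 - 9*((-9)²)²) = 1/(-72 - 9*81²) = 1/(-72 - 9*6561) = 1/(-72 - 59049) = 1/(-59121) = -1/59121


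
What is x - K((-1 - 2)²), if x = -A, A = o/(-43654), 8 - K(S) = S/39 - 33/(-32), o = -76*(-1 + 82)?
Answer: -4804733/698464 ≈ -6.8790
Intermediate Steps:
o = -6156 (o = -76*81 = -6156)
K(S) = 223/32 - S/39 (K(S) = 8 - (S/39 - 33/(-32)) = 8 - (S*(1/39) - 33*(-1/32)) = 8 - (S/39 + 33/32) = 8 - (33/32 + S/39) = 8 + (-33/32 - S/39) = 223/32 - S/39)
A = 3078/21827 (A = -6156/(-43654) = -6156*(-1/43654) = 3078/21827 ≈ 0.14102)
x = -3078/21827 (x = -1*3078/21827 = -3078/21827 ≈ -0.14102)
x - K((-1 - 2)²) = -3078/21827 - (223/32 - (-1 - 2)²/39) = -3078/21827 - (223/32 - 1/39*(-3)²) = -3078/21827 - (223/32 - 1/39*9) = -3078/21827 - (223/32 - 3/13) = -3078/21827 - 1*2803/416 = -3078/21827 - 2803/416 = -4804733/698464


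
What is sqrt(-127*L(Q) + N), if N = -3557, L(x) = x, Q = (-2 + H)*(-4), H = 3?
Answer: I*sqrt(3049) ≈ 55.218*I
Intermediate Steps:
Q = -4 (Q = (-2 + 3)*(-4) = 1*(-4) = -4)
sqrt(-127*L(Q) + N) = sqrt(-127*(-4) - 3557) = sqrt(508 - 3557) = sqrt(-3049) = I*sqrt(3049)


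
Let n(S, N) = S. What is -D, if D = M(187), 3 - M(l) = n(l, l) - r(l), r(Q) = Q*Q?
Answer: -34785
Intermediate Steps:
r(Q) = Q²
M(l) = 3 + l² - l (M(l) = 3 - (l - l²) = 3 + (l² - l) = 3 + l² - l)
D = 34785 (D = 3 + 187² - 1*187 = 3 + 34969 - 187 = 34785)
-D = -1*34785 = -34785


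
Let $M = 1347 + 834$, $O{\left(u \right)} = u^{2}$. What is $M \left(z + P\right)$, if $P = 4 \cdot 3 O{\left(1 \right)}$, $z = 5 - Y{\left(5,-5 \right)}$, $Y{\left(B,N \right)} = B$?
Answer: $26172$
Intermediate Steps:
$z = 0$ ($z = 5 - 5 = 0$)
$P = 12$ ($P = 4 \cdot 3 \cdot 1^{2} = 12 \cdot 1 = 12$)
$M = 2181$
$M \left(z + P\right) = 2181 \left(0 + 12\right) = 2181 \cdot 12 = 26172$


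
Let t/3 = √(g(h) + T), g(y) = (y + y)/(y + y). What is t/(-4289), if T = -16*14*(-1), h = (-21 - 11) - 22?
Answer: -45/4289 ≈ -0.010492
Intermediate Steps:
h = -54 (h = -32 - 22 = -54)
T = 224 (T = -224*(-1) = 224)
g(y) = 1 (g(y) = (2*y)/((2*y)) = (2*y)*(1/(2*y)) = 1)
t = 45 (t = 3*√(1 + 224) = 3*√225 = 3*15 = 45)
t/(-4289) = 45/(-4289) = 45*(-1/4289) = -45/4289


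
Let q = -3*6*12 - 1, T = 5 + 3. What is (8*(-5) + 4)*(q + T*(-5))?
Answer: 9252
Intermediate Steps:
T = 8
q = -217 (q = -18*12 - 1 = -216 - 1 = -217)
(8*(-5) + 4)*(q + T*(-5)) = (8*(-5) + 4)*(-217 + 8*(-5)) = (-40 + 4)*(-217 - 40) = -36*(-257) = 9252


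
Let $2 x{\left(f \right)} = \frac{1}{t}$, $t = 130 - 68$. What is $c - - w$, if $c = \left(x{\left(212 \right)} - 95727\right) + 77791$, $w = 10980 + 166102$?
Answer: $\frac{19734105}{124} \approx 1.5915 \cdot 10^{5}$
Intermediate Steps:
$t = 62$
$w = 177082$
$x{\left(f \right)} = \frac{1}{124}$ ($x{\left(f \right)} = \frac{1}{2 \cdot 62} = \frac{1}{2} \cdot \frac{1}{62} = \frac{1}{124}$)
$c = - \frac{2224063}{124}$ ($c = \left(\frac{1}{124} - 95727\right) + 77791 = - \frac{11870147}{124} + 77791 = - \frac{2224063}{124} \approx -17936.0$)
$c - - w = - \frac{2224063}{124} - \left(-1\right) 177082 = - \frac{2224063}{124} - -177082 = - \frac{2224063}{124} + 177082 = \frac{19734105}{124}$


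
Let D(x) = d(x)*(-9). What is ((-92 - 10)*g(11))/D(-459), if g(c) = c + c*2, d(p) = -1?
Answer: -374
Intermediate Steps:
D(x) = 9 (D(x) = -1*(-9) = 9)
g(c) = 3*c (g(c) = c + 2*c = 3*c)
((-92 - 10)*g(11))/D(-459) = ((-92 - 10)*(3*11))/9 = -102*33*(1/9) = -3366*1/9 = -374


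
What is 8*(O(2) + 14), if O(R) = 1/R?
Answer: 116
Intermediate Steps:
8*(O(2) + 14) = 8*(1/2 + 14) = 8*(29/2) = 116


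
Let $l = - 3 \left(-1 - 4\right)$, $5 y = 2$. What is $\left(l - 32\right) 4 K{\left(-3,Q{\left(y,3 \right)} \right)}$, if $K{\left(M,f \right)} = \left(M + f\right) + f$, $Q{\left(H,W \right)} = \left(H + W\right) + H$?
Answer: $- \frac{1564}{5} \approx -312.8$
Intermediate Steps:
$y = \frac{2}{5}$ ($y = \frac{1}{5} \cdot 2 = \frac{2}{5} \approx 0.4$)
$Q{\left(H,W \right)} = W + 2 H$
$l = 15$ ($l = \left(-3\right) \left(-5\right) = 15$)
$K{\left(M,f \right)} = M + 2 f$
$\left(l - 32\right) 4 K{\left(-3,Q{\left(y,3 \right)} \right)} = \left(15 - 32\right) 4 \left(-3 + 2 \left(3 + 2 \cdot \frac{2}{5}\right)\right) = - 17 \cdot 4 \left(-3 + 2 \left(3 + \frac{4}{5}\right)\right) = - 17 \cdot 4 \left(-3 + 2 \cdot \frac{19}{5}\right) = - 17 \cdot 4 \left(-3 + \frac{38}{5}\right) = - 17 \cdot 4 \cdot \frac{23}{5} = \left(-17\right) \frac{92}{5} = - \frac{1564}{5}$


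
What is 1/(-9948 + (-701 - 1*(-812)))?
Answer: -1/9837 ≈ -0.00010166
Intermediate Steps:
1/(-9948 + (-701 - 1*(-812))) = 1/(-9948 + (-701 + 812)) = 1/(-9948 + 111) = 1/(-9837) = -1/9837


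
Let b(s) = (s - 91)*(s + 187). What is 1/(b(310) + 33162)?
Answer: 1/142005 ≈ 7.0420e-6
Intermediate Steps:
b(s) = (-91 + s)*(187 + s)
1/(b(310) + 33162) = 1/((-17017 + 310² + 96*310) + 33162) = 1/((-17017 + 96100 + 29760) + 33162) = 1/(108843 + 33162) = 1/142005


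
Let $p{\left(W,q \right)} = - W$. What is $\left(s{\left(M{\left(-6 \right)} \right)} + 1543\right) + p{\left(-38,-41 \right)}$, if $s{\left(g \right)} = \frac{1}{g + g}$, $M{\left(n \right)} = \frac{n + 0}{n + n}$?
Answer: $1582$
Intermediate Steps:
$M{\left(n \right)} = \frac{1}{2}$ ($M{\left(n \right)} = \frac{n}{2 n} = n \frac{1}{2 n} = \frac{1}{2}$)
$s{\left(g \right)} = \frac{1}{2 g}$
$\left(s{\left(M{\left(-6 \right)} \right)} + 1543\right) + p{\left(-38,-41 \right)} = \left(\frac{\frac{1}{\frac{1}{2}}}{2} + 1543\right) - -38 = \left(\frac{1}{2} \cdot 2 + 1543\right) + 38 = \left(1 + 1543\right) + 38 = 1544 + 38 = 1582$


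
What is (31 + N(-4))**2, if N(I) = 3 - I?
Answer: 1444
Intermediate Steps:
(31 + N(-4))**2 = (31 + (3 - 1*(-4)))**2 = (31 + (3 + 4))**2 = (31 + 7)**2 = 38**2 = 1444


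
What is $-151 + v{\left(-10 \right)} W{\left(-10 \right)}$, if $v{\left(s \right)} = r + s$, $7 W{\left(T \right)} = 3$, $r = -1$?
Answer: $- \frac{1090}{7} \approx -155.71$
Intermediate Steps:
$W{\left(T \right)} = \frac{3}{7}$ ($W{\left(T \right)} = \frac{1}{7} \cdot 3 = \frac{3}{7}$)
$v{\left(s \right)} = -1 + s$
$-151 + v{\left(-10 \right)} W{\left(-10 \right)} = -151 + \left(-1 - 10\right) \frac{3}{7} = -151 - \frac{33}{7} = - \frac{1090}{7}$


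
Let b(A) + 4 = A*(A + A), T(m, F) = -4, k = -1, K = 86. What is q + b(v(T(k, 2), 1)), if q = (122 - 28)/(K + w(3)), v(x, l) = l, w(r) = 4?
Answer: -43/45 ≈ -0.95556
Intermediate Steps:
q = 47/45 (q = (122 - 28)/(86 + 4) = 94/90 = 94*(1/90) = 47/45 ≈ 1.0444)
b(A) = -4 + 2*A**2 (b(A) = -4 + A*(A + A) = -4 + A*(2*A) = -4 + 2*A**2)
q + b(v(T(k, 2), 1)) = 47/45 + (-4 + 2*1**2) = 47/45 + (-4 + 2*1) = 47/45 + (-4 + 2) = 47/45 - 2 = -43/45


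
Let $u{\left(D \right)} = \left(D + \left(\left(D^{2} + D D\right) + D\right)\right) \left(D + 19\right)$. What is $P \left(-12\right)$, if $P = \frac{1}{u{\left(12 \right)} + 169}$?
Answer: $- \frac{12}{9841} \approx -0.0012194$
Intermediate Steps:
$u{\left(D \right)} = \left(19 + D\right) \left(2 D + 2 D^{2}\right)$ ($u{\left(D \right)} = \left(D + \left(\left(D^{2} + D^{2}\right) + D\right)\right) \left(19 + D\right) = \left(D + \left(2 D^{2} + D\right)\right) \left(19 + D\right) = \left(D + \left(D + 2 D^{2}\right)\right) \left(19 + D\right) = \left(2 D + 2 D^{2}\right) \left(19 + D\right) = \left(19 + D\right) \left(2 D + 2 D^{2}\right)$)
$P = \frac{1}{9841}$ ($P = \frac{1}{2 \cdot 12 \left(19 + 12^{2} + 20 \cdot 12\right) + 169} = \frac{1}{2 \cdot 12 \left(19 + 144 + 240\right) + 169} = \frac{1}{2 \cdot 12 \cdot 403 + 169} = \frac{1}{9672 + 169} = \frac{1}{9841} \approx 0.00010162$)
$P \left(-12\right) = \frac{1}{9841} \left(-12\right) = - \frac{12}{9841}$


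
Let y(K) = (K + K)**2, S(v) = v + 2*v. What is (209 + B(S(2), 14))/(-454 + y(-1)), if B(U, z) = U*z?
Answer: -293/450 ≈ -0.65111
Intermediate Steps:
S(v) = 3*v
y(K) = 4*K**2 (y(K) = (2*K)**2 = 4*K**2)
(209 + B(S(2), 14))/(-454 + y(-1)) = (209 + (3*2)*14)/(-454 + 4*(-1)**2) = (209 + 6*14)/(-454 + 4*1) = (209 + 84)/(-454 + 4) = 293/(-450) = 293*(-1/450) = -293/450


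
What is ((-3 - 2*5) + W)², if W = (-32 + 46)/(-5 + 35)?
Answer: 35344/225 ≈ 157.08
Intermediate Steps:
W = 7/15 (W = 14/30 = 14*(1/30) = 7/15 ≈ 0.46667)
((-3 - 2*5) + W)² = ((-3 - 2*5) + 7/15)² = ((-3 - 10) + 7/15)² = (-13 + 7/15)² = (-188/15)² = 35344/225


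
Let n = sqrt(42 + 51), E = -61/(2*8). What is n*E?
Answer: -61*sqrt(93)/16 ≈ -36.766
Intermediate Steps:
E = -61/16 ≈ -3.8125
n = sqrt(93) ≈ 9.6436
n*E = sqrt(93)*(-61/16) = -61*sqrt(93)/16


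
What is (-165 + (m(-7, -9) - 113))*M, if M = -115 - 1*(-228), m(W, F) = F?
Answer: -32431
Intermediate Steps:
M = 113 (M = -115 + 228 = 113)
(-165 + (m(-7, -9) - 113))*M = (-165 + (-9 - 113))*113 = (-165 - 122)*113 = -287*113 = -32431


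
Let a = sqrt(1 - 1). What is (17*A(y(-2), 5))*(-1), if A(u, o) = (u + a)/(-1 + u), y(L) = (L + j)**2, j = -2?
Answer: -272/15 ≈ -18.133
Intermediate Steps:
a = 0 (a = sqrt(0) = 0)
y(L) = (-2 + L)**2 (y(L) = (L - 2)**2 = (-2 + L)**2)
A(u, o) = u/(-1 + u) (A(u, o) = (u + 0)/(-1 + u) = u/(-1 + u))
(17*A(y(-2), 5))*(-1) = (17*((-2 - 2)**2/(-1 + (-2 - 2)**2)))*(-1) = (17*((-4)**2/(-1 + (-4)**2)))*(-1) = (17*(16/(-1 + 16)))*(-1) = (17*(16/15))*(-1) = (272/15)*(-1) = -272/15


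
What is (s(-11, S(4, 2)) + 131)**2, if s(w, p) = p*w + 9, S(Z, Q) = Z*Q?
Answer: 2704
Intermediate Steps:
S(Z, Q) = Q*Z
s(w, p) = 9 + p*w
(s(-11, S(4, 2)) + 131)**2 = ((9 + (2*4)*(-11)) + 131)**2 = ((9 + 8*(-11)) + 131)**2 = ((9 - 88) + 131)**2 = (-79 + 131)**2 = 52**2 = 2704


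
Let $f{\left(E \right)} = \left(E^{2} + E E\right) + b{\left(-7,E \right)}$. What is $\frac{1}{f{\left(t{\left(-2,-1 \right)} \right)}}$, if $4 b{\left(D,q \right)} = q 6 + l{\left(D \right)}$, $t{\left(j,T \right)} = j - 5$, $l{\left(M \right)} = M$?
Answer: $\frac{4}{343} \approx 0.011662$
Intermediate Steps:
$t{\left(j,T \right)} = -5 + j$ ($t{\left(j,T \right)} = j - 5 = -5 + j$)
$b{\left(D,q \right)} = \frac{D}{4} + \frac{3 q}{2}$ ($b{\left(D,q \right)} = \frac{q 6 + D}{4} = \frac{6 q + D}{4} = \frac{D + 6 q}{4} = \frac{D}{4} + \frac{3 q}{2}$)
$f{\left(E \right)} = - \frac{7}{4} + 2 E^{2} + \frac{3 E}{2}$ ($f{\left(E \right)} = \left(E^{2} + E E\right) + \left(\frac{1}{4} \left(-7\right) + \frac{3 E}{2}\right) = \left(E^{2} + E^{2}\right) + \left(- \frac{7}{4} + \frac{3 E}{2}\right) = 2 E^{2} + \left(- \frac{7}{4} + \frac{3 E}{2}\right) = - \frac{7}{4} + 2 E^{2} + \frac{3 E}{2}$)
$\frac{1}{f{\left(t{\left(-2,-1 \right)} \right)}} = \frac{1}{- \frac{7}{4} + 2 \left(-5 - 2\right)^{2} + \frac{3 \left(-5 - 2\right)}{2}} = \frac{1}{- \frac{7}{4} + 2 \left(-7\right)^{2} + \frac{3}{2} \left(-7\right)} = \frac{1}{- \frac{7}{4} + 2 \cdot 49 - \frac{21}{2}} = \frac{1}{- \frac{7}{4} + 98 - \frac{21}{2}} = \frac{1}{\frac{343}{4}} = \frac{4}{343}$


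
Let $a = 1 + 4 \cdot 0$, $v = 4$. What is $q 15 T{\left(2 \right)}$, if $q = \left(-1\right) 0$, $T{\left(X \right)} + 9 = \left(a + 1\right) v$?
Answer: $0$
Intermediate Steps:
$a = 1$ ($a = 1 + 0 = 1$)
$T{\left(X \right)} = -1$ ($T{\left(X \right)} = -9 + \left(1 + 1\right) 4 = -9 + 2 \cdot 4 = -9 + 8 = -1$)
$q = 0$
$q 15 T{\left(2 \right)} = 0 \cdot 15 \left(-1\right) = 0 \left(-1\right) = 0$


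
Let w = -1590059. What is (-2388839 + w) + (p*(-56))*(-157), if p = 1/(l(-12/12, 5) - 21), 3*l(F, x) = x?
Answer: -115401230/29 ≈ -3.9794e+6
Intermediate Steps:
l(F, x) = x/3
p = -3/58 (p = 1/((1/3)*5 - 21) = 1/(5/3 - 21) = 1/(-58/3) = -3/58 ≈ -0.051724)
(-2388839 + w) + (p*(-56))*(-157) = (-2388839 - 1590059) - 3/58*(-56)*(-157) = -3978898 + (84/29)*(-157) = -3978898 - 13188/29 = -115401230/29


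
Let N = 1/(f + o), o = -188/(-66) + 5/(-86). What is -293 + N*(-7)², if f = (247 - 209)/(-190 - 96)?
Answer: -26919379/98045 ≈ -274.56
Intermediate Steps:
f = -19/143 (f = 38/(-286) = 38*(-1/286) = -19/143 ≈ -0.13287)
o = 7919/2838 (o = -188*(-1/66) + 5*(-1/86) = 94/33 - 5/86 = 7919/2838 ≈ 2.7903)
N = 36894/98045 (N = 1/(-19/143 + 7919/2838) = 1/(98045/36894) = 36894/98045 ≈ 0.37630)
-293 + N*(-7)² = -293 + (36894/98045)*(-7)² = -293 + (36894/98045)*49 = -293 + 1807806/98045 = -26919379/98045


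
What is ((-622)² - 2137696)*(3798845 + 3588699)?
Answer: -12934200685728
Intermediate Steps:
((-622)² - 2137696)*(3798845 + 3588699) = (386884 - 2137696)*7387544 = -1750812*7387544 = -12934200685728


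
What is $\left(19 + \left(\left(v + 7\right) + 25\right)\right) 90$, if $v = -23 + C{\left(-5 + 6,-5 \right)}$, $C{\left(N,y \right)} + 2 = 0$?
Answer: $2340$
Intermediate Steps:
$C{\left(N,y \right)} = -2$ ($C{\left(N,y \right)} = -2 + 0 = -2$)
$v = -25$ ($v = -23 - 2 = -25$)
$\left(19 + \left(\left(v + 7\right) + 25\right)\right) 90 = \left(19 + \left(\left(-25 + 7\right) + 25\right)\right) 90 = \left(19 + \left(-18 + 25\right)\right) 90 = \left(19 + 7\right) 90 = 26 \cdot 90 = 2340$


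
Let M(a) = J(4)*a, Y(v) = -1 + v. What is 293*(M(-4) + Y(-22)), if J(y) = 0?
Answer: -6739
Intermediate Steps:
M(a) = 0 (M(a) = 0*a = 0)
293*(M(-4) + Y(-22)) = 293*(0 + (-1 - 22)) = 293*(0 - 23) = 293*(-23) = -6739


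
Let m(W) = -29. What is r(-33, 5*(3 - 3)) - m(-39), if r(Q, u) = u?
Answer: 29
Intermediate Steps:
r(-33, 5*(3 - 3)) - m(-39) = 5*(3 - 3) - 1*(-29) = 5*0 + 29 = 0 + 29 = 29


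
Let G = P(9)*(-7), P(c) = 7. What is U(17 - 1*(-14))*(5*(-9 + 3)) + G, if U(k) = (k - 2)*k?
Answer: -27019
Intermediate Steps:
U(k) = k*(-2 + k) (U(k) = (-2 + k)*k = k*(-2 + k))
G = -49 (G = 7*(-7) = -49)
U(17 - 1*(-14))*(5*(-9 + 3)) + G = ((17 - 1*(-14))*(-2 + (17 - 1*(-14))))*(5*(-9 + 3)) - 49 = ((17 + 14)*(-2 + (17 + 14)))*(5*(-6)) - 49 = (31*(-2 + 31))*(-30) - 49 = (31*29)*(-30) - 49 = 899*(-30) - 49 = -26970 - 49 = -27019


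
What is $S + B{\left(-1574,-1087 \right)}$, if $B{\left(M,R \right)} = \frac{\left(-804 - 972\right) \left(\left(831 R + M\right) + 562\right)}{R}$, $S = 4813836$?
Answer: $\frac{3626586948}{1087} \approx 3.3363 \cdot 10^{6}$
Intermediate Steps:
$B{\left(M,R \right)} = \frac{-998112 - 1475856 R - 1776 M}{R}$ ($B{\left(M,R \right)} = \frac{\left(-1776\right) \left(\left(M + 831 R\right) + 562\right)}{R} = \frac{\left(-1776\right) \left(562 + M + 831 R\right)}{R} = \frac{-998112 - 1475856 R - 1776 M}{R}$)
$S + B{\left(-1574,-1087 \right)} = 4813836 + \frac{1776 \left(-562 - -1574 - -903297\right)}{-1087} = 4813836 + 1776 \left(- \frac{1}{1087}\right) \left(-562 + 1574 + 903297\right) = 4813836 + 1776 \left(- \frac{1}{1087}\right) 904309 = 4813836 - \frac{1606052784}{1087} = \frac{3626586948}{1087}$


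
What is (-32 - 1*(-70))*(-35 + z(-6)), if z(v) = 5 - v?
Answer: -912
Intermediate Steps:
(-32 - 1*(-70))*(-35 + z(-6)) = (-32 - 1*(-70))*(-35 + (5 - 1*(-6))) = (-32 + 70)*(-35 + (5 + 6)) = 38*(-35 + 11) = 38*(-24) = -912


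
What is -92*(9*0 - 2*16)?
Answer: 2944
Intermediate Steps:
-92*(9*0 - 2*16) = -92*(0 - 32) = -92*(-32) = 2944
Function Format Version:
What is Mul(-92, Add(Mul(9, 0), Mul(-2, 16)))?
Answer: 2944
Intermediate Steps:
Mul(-92, Add(Mul(9, 0), Mul(-2, 16))) = Mul(-92, Add(0, -32)) = Mul(-92, -32) = 2944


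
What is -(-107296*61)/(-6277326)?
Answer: -3272528/3138663 ≈ -1.0427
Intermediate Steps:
-(-107296*61)/(-6277326) = -(-6545056)*(-1)/6277326 = -1*3272528/3138663 = -3272528/3138663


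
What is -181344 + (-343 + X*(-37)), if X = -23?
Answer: -180836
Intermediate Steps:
-181344 + (-343 + X*(-37)) = -181344 + (-343 - 23*(-37)) = -181344 + (-343 + 851) = -181344 + 508 = -180836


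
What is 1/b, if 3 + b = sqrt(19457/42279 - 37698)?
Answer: -126837/1594194796 - I*sqrt(67384874155515)/1594194796 ≈ -7.9562e-5 - 0.0051492*I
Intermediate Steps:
b = -3 + I*sqrt(67384874155515)/42279 (b = -3 + sqrt(19457/42279 - 37698) = -3 + sqrt(-1593814285/42279) = -3 + I*sqrt(67384874155515)/42279 ≈ -3.0 + 194.16*I)
1/b = 1/(-3 + I*sqrt(67384874155515)/42279)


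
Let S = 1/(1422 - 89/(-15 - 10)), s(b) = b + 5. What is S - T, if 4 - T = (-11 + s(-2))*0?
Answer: -142531/35639 ≈ -3.9993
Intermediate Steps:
s(b) = 5 + b
T = 4 (T = 4 - (-11 + (5 - 2))*0 = 4 - (-11 + 3)*0 = 4 - (-8)*0 = 4 - 1*0 = 4 + 0 = 4)
S = 25/35639 (S = 1/(1422 - 89/(-25)) = 1/(1422 - 89*(-1/25)) = 1/(1422 + 89/25) = 1/(35639/25) = 25/35639 ≈ 0.00070148)
S - T = 25/35639 - 1*4 = 25/35639 - 4 = -142531/35639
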